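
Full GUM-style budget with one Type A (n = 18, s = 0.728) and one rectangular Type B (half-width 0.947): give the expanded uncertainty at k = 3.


u_A = s / sqrt(n) = 0.728 / sqrt(18) = 0.17159125
u_B = half_width / sqrt(3) = 0.947 / sqrt(3) = 0.5467507
uc = sqrt(u_A^2 + u_B^2) = sqrt(0.17159125^2 + 0.5467507^2) = 0.5730444
U = k * uc = 3 * 0.5730444
U = 1.7191

1.7191


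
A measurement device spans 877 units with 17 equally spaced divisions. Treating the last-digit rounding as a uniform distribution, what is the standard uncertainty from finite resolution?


resolution = range / divisions
resolution = 877 / 17 = 51.588235
u_res = resolution / (2*sqrt(3))
u_res = 51.588235 / 3.4641016
u_res = 14.8922

14.8922


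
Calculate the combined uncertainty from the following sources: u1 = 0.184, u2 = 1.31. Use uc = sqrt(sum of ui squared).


uc = sqrt(0.184^2 + 1.31^2)
uc = sqrt(1.749956)
uc = 1.3229

1.3229


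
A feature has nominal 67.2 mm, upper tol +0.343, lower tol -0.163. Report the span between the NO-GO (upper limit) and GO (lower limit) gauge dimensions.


GO = nominal - lower_tol (smallest hole = maximum material condition)
GO = 67.2 - 0.163 = 67.037
NO-GO = nominal + upper_tol (largest hole = least material condition)
NO-GO = 67.2 + 0.343 = 67.543
spread = NO-GO - GO = 67.543 - 67.037 = 0.5060

0.5060


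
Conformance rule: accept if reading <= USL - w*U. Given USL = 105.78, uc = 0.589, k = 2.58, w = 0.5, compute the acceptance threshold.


U = k * uc = 2.58 * 0.589 = 1.51962
guard band g = w * U = 0.5 * 1.51962 = 0.75981
AL = USL - g = 105.78 - 0.75981
AL = 105.0202

105.0202


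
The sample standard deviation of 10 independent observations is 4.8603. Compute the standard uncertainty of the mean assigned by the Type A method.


u_A = s / sqrt(n)
u_A = 4.8603 / sqrt(10)
u_A = 4.8603 / 3.1622777
u_A = 1.5370

1.5370


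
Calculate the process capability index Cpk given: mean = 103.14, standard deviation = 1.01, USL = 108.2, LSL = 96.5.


Cpu = (USL - mean) / (3*sigma) = (108.2 - 103.14) / (3*1.01) = 1.6700
Cpl = (mean - LSL) / (3*sigma) = (103.14 - 96.5) / (3*1.01) = 2.1914
Cpk = min(Cpu, Cpl) = 1.6700

1.6700


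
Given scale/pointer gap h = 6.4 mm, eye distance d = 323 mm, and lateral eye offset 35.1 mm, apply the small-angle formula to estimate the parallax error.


error = h * offset / d
= 6.4 * 35.1 / 323
= 0.6955

0.6955


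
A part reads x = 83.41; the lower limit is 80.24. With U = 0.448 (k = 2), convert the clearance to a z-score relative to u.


u = U / k = 0.448 / 2 = 0.224
margin = |LSL - x| = |80.24 - 83.41| = 3.17
z = margin / u = 3.17 / 0.224
z = 14.1518

14.1518


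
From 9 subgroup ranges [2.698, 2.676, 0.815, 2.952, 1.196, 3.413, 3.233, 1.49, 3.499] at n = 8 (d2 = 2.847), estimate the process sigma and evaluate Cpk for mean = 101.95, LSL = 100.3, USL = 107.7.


R_bar = (2.698 + 2.676 + 0.815 + 2.952 + 1.196 + 3.413 + 3.233 + 1.49 + 3.499) / 9 = 2.4413333
sigma = R_bar / d2 = 2.4413333 / 2.847 = 0.85751082
Cp = (USL - LSL)/(6*sigma) = (107.7 - 100.3)/(6*0.85751082) = 1.4383
Cpu = (107.7 - 101.95)/(3*0.85751082) = 2.2352
Cpl = (101.95 - 100.3)/(3*0.85751082) = 0.6414
Cpk = min(Cpu, Cpl) = 0.6414

0.6414


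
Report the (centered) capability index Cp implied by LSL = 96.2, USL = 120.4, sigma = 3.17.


Cp = (USL - LSL) / (6 * sigma)
= (120.4 - 96.2) / (6 * 3.17)
= 24.2000 / 19.0200
= 1.2723

1.2723


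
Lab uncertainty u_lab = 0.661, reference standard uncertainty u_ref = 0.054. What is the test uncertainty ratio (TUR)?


TUR = u_lab / u_ref
= 0.661 / 0.054
= 12.2407

12.2407


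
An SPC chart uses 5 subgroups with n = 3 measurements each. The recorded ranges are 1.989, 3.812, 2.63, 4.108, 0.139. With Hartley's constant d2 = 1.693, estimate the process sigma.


R_bar = (1.989 + 3.812 + 2.63 + 4.108 + 0.139) / 5
R_bar = 12.678 / 5 = 2.5356
sigma_hat = R_bar / d2 = 2.5356 / 1.693 = 1.4977

1.4977


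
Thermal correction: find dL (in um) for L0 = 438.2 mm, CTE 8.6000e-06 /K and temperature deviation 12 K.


dL = L * alpha * dT
= 438.2 * 8.6000e-06 * 12
= 0.0452222 mm
dL_um = 0.0452222 * 1000 = 45.2222 um

45.2222


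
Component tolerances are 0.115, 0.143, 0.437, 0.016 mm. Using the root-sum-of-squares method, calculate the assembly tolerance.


RSS = sqrt(0.115^2 + 0.143^2 + 0.437^2 + 0.016^2)
= sqrt(0.224899)
= 0.4742

0.4742


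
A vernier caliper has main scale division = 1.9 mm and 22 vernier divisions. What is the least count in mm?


LC = MSD / n_div
= 1.9 / 22
= 0.0864

0.0864


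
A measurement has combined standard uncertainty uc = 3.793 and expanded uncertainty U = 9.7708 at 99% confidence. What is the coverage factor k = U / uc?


k = U / uc
k = 9.7708 / 3.793
k = 2.576

2.576


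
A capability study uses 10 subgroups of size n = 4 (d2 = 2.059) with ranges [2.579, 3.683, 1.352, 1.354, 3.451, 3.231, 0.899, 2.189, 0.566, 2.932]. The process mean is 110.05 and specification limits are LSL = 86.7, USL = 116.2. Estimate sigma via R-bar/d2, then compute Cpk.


R_bar = (2.579 + 3.683 + 1.352 + 1.354 + 3.451 + 3.231 + 0.899 + 2.189 + 0.566 + 2.932) / 10 = 2.2236
sigma = R_bar / d2 = 2.2236 / 2.059 = 1.0799417
Cp = (USL - LSL)/(6*sigma) = (116.2 - 86.7)/(6*1.0799417) = 4.5527
Cpu = (116.2 - 110.05)/(3*1.0799417) = 1.8983
Cpl = (110.05 - 86.7)/(3*1.0799417) = 7.2072
Cpk = min(Cpu, Cpl) = 1.8983

1.8983


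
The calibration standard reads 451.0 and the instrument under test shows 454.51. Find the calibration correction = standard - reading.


Correction = standard - reading
= 451.0 - 454.51
= -3.5100

-3.5100


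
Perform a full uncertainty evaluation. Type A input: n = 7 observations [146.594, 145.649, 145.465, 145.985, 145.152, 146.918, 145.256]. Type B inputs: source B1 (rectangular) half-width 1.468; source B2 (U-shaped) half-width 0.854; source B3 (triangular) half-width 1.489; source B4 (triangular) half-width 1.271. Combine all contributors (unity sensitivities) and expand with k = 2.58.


mean = (146.594 + 145.649 + 145.465 + 145.985 + 145.152 + 146.918 + 145.256) / 7 = 145.8598571
s = sqrt(sum((x - mean)^2)/(n-1)) = 0.6758169
u_A = s / sqrt(n) = 0.6758169 / sqrt(7) = 0.25543478
u_B1 = 1.468 / sqrt(3) = 0.8475502
u_B2 = 0.854 / sqrt(2) = 0.60386919
u_B3 = 1.489 / sqrt(6) = 0.6078817
u_B4 = 1.271 / sqrt(6) = 0.51888358
uc = sqrt(0.25543478^2 + 0.8475502^2 + 0.60386919^2 + 0.6078817^2 + 0.51888358^2) = 1.3367897
U = k * uc = 2.58 * 1.3367897
U = 3.4489

3.4489


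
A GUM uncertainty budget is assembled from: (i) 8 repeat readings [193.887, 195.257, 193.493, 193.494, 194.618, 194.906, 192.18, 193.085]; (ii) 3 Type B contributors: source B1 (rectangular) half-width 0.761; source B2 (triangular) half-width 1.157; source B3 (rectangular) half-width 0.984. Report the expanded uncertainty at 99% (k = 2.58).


mean = (193.887 + 195.257 + 193.493 + 193.494 + 194.618 + 194.906 + 192.18 + 193.085) / 8 = 193.865
s = sqrt(sum((x - mean)^2)/(n-1)) = 1.0220769
u_A = s / sqrt(n) = 1.0220769 / sqrt(8) = 0.36135875
u_B1 = 0.761 / sqrt(3) = 0.43936355
u_B2 = 1.157 / sqrt(6) = 0.47234327
u_B3 = 0.984 / sqrt(3) = 0.56811266
uc = sqrt(0.36135875^2 + 0.43936355^2 + 0.47234327^2 + 0.56811266^2) = 0.93245945
U = k * uc = 2.58 * 0.93245945
U = 2.4057

2.4057


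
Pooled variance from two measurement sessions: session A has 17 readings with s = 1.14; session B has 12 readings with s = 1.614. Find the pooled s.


s_p = sqrt(((n1-1)*s1^2 + (n2-1)*s2^2) / (n1+n2-2))
numerator = (17-1)*1.14^2 + (12-1)*1.614^2 = 20.7936 + 28.654956 = 49.448556
denominator = 17 + 12 - 2 = 27
s_p^2 = 49.448556 / 27 = 1.831428
s_p = sqrt(1.831428) = 1.3533

1.3533


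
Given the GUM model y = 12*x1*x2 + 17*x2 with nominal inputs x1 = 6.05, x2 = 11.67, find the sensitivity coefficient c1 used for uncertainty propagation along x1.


y = 12*x1*x2 + 17*x2
dy/dx1 = 12*x2
Evaluate at x2 = 11.67: c1 = 12 * 11.67
c1 = 140.0400

140.0400


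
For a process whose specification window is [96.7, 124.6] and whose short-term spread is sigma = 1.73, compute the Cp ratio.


Cp = (USL - LSL) / (6 * sigma)
= (124.6 - 96.7) / (6 * 1.73)
= 27.9000 / 10.3800
= 2.6879

2.6879


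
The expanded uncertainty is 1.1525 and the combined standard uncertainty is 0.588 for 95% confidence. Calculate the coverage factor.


k = U / uc
k = 1.1525 / 0.588
k = 1.96

1.96


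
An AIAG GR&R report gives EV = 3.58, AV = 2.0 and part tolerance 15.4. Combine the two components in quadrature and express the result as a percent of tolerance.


GRR = sqrt(EV^2 + AV^2) = sqrt(3.58^2 + 2.0^2) = 4.1007804
%GRR = GRR / tol * 100 = 4.1007804 / 15.4 * 100
%GRR = 26.6284

26.6284


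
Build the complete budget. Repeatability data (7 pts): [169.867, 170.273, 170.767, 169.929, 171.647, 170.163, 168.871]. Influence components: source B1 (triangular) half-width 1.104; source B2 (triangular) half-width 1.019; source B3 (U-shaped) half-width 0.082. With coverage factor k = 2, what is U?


mean = (169.867 + 170.273 + 170.767 + 169.929 + 171.647 + 170.163 + 168.871) / 7 = 170.2167143
s = sqrt(sum((x - mean)^2)/(n-1)) = 0.85348418
u_A = s / sqrt(n) = 0.85348418 / sqrt(7) = 0.3225867
u_B1 = 1.104 / sqrt(6) = 0.45070611
u_B2 = 1.019 / sqrt(6) = 0.41600501
u_B3 = 0.082 / sqrt(2) = 0.057982756
uc = sqrt(0.3225867^2 + 0.45070611^2 + 0.41600501^2 + 0.057982756^2) = 0.69542817
U = k * uc = 2 * 0.69542817
U = 1.3909

1.3909


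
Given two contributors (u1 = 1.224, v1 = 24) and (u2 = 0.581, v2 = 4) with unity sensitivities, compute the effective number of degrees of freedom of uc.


uc = sqrt(u1^2 + u2^2) = sqrt(1.224^2 + 0.581^2) = 1.3548937
v_eff = uc^4 / (u1^4/v1 + u2^4/v2)
= 1.3548937^4 / (1.224^4/24 + 0.581^4/4)
= 3.3699301 / 0.122009
v_eff = 27.6203

27.6203


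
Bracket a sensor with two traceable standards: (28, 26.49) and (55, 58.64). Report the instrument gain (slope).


slope = (y2 - y1) / (x2 - x1)
= (58.64 - 26.49) / (55 - 28)
= 32.1500 / 27
= 1.1907

1.1907


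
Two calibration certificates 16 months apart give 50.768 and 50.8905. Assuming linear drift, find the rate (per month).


rate = (v2 - v1) / months
= (50.8905 - 50.768) / 16
= 0.1225 / 16
= 0.0077

0.0077


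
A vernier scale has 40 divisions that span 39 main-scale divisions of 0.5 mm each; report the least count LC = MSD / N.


LC = MSD / n_div
= 0.5 / 40
= 0.0125

0.0125


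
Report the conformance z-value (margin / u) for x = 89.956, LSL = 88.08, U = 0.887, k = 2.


u = U / k = 0.887 / 2 = 0.4435
margin = |LSL - x| = |88.08 - 89.956| = 1.876
z = margin / u = 1.876 / 0.4435
z = 4.2300

4.2300


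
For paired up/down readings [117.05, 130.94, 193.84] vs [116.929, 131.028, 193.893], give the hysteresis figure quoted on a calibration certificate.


|117.05 - 116.929| = 0.1210
|130.94 - 131.028| = 0.0880
|193.84 - 193.893| = 0.0530
hysteresis = max(diffs) = 0.1210

0.1210


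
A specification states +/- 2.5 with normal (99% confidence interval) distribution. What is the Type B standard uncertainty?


u_B = half_width / 2.576
u_B = 2.5 / 2.576
u_B = 0.9705

0.9705


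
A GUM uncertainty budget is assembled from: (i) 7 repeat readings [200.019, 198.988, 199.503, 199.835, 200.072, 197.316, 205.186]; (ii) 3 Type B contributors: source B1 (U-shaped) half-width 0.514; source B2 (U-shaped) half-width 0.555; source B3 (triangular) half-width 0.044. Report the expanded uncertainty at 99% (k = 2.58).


mean = (200.019 + 198.988 + 199.503 + 199.835 + 200.072 + 197.316 + 205.186) / 7 = 200.1312857
s = sqrt(sum((x - mean)^2)/(n-1)) = 2.4249304
u_A = s / sqrt(n) = 2.4249304 / sqrt(7) = 0.91653754
u_B1 = 0.514 / sqrt(2) = 0.36345289
u_B2 = 0.555 / sqrt(2) = 0.39244426
u_B3 = 0.044 / sqrt(6) = 0.017962925
uc = sqrt(0.91653754^2 + 0.36345289^2 + 0.39244426^2 + 0.017962925^2) = 1.0613549
U = k * uc = 2.58 * 1.0613549
U = 2.7383

2.7383


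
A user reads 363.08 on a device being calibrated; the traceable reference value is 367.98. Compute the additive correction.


Correction = standard - reading
= 367.98 - 363.08
= 4.9000

4.9000


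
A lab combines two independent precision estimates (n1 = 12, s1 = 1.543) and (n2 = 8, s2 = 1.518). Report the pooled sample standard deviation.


s_p = sqrt(((n1-1)*s1^2 + (n2-1)*s2^2) / (n1+n2-2))
numerator = (12-1)*1.543^2 + (8-1)*1.518^2 = 26.189339 + 16.130268 = 42.319607
denominator = 12 + 8 - 2 = 18
s_p^2 = 42.319607 / 18 = 2.3510893
s_p = sqrt(2.3510893) = 1.5333

1.5333


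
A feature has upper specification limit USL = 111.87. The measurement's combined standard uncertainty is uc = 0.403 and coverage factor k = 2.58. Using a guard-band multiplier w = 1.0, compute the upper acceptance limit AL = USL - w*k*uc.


U = k * uc = 2.58 * 0.403 = 1.03974
guard band g = w * U = 1.0 * 1.03974 = 1.03974
AL = USL - g = 111.87 - 1.03974
AL = 110.8303

110.8303


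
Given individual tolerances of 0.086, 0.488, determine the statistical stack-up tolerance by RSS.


RSS = sqrt(0.086^2 + 0.488^2)
= sqrt(0.24554)
= 0.4955

0.4955


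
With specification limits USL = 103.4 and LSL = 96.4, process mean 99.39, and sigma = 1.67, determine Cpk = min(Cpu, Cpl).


Cpu = (USL - mean) / (3*sigma) = (103.4 - 99.39) / (3*1.67) = 0.8004
Cpl = (mean - LSL) / (3*sigma) = (99.39 - 96.4) / (3*1.67) = 0.5968
Cpk = min(Cpu, Cpl) = 0.5968

0.5968


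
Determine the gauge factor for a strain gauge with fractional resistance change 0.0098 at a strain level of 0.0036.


GF = (dR/R) / epsilon
= 0.0098 / 0.0036
= 2.7222

2.7222


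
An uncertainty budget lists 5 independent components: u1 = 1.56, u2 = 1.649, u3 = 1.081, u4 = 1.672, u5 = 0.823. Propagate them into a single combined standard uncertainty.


uc = sqrt(1.56^2 + 1.649^2 + 1.081^2 + 1.672^2 + 0.823^2)
uc = sqrt(9.794275)
uc = 3.1296

3.1296


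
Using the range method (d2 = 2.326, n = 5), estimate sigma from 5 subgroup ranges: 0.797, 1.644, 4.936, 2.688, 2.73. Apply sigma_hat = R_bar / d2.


R_bar = (0.797 + 1.644 + 4.936 + 2.688 + 2.73) / 5
R_bar = 12.795 / 5 = 2.559
sigma_hat = R_bar / d2 = 2.559 / 2.326 = 1.1002

1.1002


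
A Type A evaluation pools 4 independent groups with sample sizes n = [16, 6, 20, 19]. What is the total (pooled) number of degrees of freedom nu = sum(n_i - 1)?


nu = sum_i (n_i - 1)
nu = ((16 - 1) + (6 - 1) + (20 - 1) + (19 - 1))
nu = 15 + 5 + 19 + 18
nu = 57

57


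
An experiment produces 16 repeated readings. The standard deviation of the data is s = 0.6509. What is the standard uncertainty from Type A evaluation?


u_A = s / sqrt(n)
u_A = 0.6509 / sqrt(16)
u_A = 0.6509 / 4
u_A = 0.1627

0.1627


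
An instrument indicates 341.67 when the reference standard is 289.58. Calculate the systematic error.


Systematic error = measured - true
= 341.67 - 289.58
= 52.0900

52.0900


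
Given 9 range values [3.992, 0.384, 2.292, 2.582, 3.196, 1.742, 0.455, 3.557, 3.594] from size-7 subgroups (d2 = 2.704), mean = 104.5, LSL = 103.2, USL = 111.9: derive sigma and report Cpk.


R_bar = (3.992 + 0.384 + 2.292 + 2.582 + 3.196 + 1.742 + 0.455 + 3.557 + 3.594) / 9 = 2.4215556
sigma = R_bar / d2 = 2.4215556 / 2.704 = 0.89554571
Cp = (USL - LSL)/(6*sigma) = (111.9 - 103.2)/(6*0.89554571) = 1.6191
Cpu = (111.9 - 104.5)/(3*0.89554571) = 2.7544
Cpl = (104.5 - 103.2)/(3*0.89554571) = 0.4839
Cpk = min(Cpu, Cpl) = 0.4839

0.4839


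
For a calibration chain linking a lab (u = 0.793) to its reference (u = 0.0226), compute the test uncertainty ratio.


TUR = u_lab / u_ref
= 0.793 / 0.0226
= 35.0885

35.0885


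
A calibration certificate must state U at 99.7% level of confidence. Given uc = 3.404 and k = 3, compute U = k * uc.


U = k * uc
U = 3 * 3.404
U = 10.2120

10.2120


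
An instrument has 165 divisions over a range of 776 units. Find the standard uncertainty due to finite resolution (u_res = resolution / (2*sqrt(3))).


resolution = range / divisions
resolution = 776 / 165 = 4.7030303
u_res = resolution / (2*sqrt(3))
u_res = 4.7030303 / 3.4641016
u_res = 1.3576

1.3576


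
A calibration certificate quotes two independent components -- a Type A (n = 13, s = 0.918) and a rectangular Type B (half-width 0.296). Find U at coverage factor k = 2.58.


u_A = s / sqrt(n) = 0.918 / sqrt(13) = 0.25460739
u_B = half_width / sqrt(3) = 0.296 / sqrt(3) = 0.17089568
uc = sqrt(u_A^2 + u_B^2) = sqrt(0.25460739^2 + 0.17089568^2) = 0.30664353
U = k * uc = 2.58 * 0.30664353
U = 0.7911

0.7911


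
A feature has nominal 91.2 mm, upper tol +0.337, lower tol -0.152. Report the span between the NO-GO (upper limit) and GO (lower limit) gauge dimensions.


GO = nominal - lower_tol (smallest hole = maximum material condition)
GO = 91.2 - 0.152 = 91.048
NO-GO = nominal + upper_tol (largest hole = least material condition)
NO-GO = 91.2 + 0.337 = 91.537
spread = NO-GO - GO = 91.537 - 91.048 = 0.4890

0.4890


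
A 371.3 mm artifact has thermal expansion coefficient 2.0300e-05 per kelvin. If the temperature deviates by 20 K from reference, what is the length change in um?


dL = L * alpha * dT
= 371.3 * 2.0300e-05 * 20
= 0.1507478 mm
dL_um = 0.1507478 * 1000 = 150.7478 um

150.7478


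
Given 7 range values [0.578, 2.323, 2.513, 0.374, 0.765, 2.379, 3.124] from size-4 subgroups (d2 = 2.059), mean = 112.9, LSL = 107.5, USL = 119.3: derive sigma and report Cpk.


R_bar = (0.578 + 2.323 + 2.513 + 0.374 + 0.765 + 2.379 + 3.124) / 7 = 1.7222857
sigma = R_bar / d2 = 1.7222857 / 2.059 = 0.83646707
Cp = (USL - LSL)/(6*sigma) = (119.3 - 107.5)/(6*0.83646707) = 2.3512
Cpu = (119.3 - 112.9)/(3*0.83646707) = 2.5504
Cpl = (112.9 - 107.5)/(3*0.83646707) = 2.1519
Cpk = min(Cpu, Cpl) = 2.1519

2.1519


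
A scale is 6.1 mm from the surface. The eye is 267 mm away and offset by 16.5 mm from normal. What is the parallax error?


error = h * offset / d
= 6.1 * 16.5 / 267
= 0.3770

0.3770


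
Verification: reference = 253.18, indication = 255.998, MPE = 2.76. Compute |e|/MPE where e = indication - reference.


e = indication - reference = 255.998 - 253.18 = 2.8180
|e| = 2.8180
ratio = |e| / MPE = 2.8180 / 2.76
ratio = 1.0210

1.0210


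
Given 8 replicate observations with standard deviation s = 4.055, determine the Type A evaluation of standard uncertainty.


u_A = s / sqrt(n)
u_A = 4.055 / sqrt(8)
u_A = 4.055 / 2.8284271
u_A = 1.4337

1.4337


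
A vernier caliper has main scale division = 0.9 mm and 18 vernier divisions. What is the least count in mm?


LC = MSD / n_div
= 0.9 / 18
= 0.0500

0.0500


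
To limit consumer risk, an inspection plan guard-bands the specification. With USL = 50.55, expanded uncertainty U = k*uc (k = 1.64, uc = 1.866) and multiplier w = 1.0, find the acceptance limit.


U = k * uc = 1.64 * 1.866 = 3.06024
guard band g = w * U = 1.0 * 3.06024 = 3.06024
AL = USL - g = 50.55 - 3.06024
AL = 47.4898

47.4898


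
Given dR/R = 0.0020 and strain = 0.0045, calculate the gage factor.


GF = (dR/R) / epsilon
= 0.0020 / 0.0045
= 0.4444

0.4444


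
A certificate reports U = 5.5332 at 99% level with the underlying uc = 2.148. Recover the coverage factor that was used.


k = U / uc
k = 5.5332 / 2.148
k = 2.576

2.576


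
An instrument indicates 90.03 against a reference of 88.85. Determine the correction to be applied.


Correction = standard - reading
= 88.85 - 90.03
= -1.1800

-1.1800


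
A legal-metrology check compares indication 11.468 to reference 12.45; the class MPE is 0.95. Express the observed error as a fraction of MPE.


e = indication - reference = 11.468 - 12.45 = -0.9820
|e| = 0.9820
ratio = |e| / MPE = 0.9820 / 0.95
ratio = 1.0337

1.0337


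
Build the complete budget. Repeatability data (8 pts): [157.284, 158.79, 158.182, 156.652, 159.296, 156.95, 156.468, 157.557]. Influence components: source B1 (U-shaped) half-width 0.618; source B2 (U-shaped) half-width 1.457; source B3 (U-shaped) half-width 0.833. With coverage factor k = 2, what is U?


mean = (157.284 + 158.79 + 158.182 + 156.652 + 159.296 + 156.95 + 156.468 + 157.557) / 8 = 157.647375
s = sqrt(sum((x - mean)^2)/(n-1)) = 1.0224353
u_A = s / sqrt(n) = 1.0224353 / sqrt(8) = 0.36148547
u_B1 = 0.618 / sqrt(2) = 0.43699199
u_B2 = 1.457 / sqrt(2) = 1.0302546
u_B3 = 0.833 / sqrt(2) = 0.58901995
uc = sqrt(0.36148547^2 + 0.43699199^2 + 1.0302546^2 + 0.58901995^2) = 1.3152957
U = k * uc = 2 * 1.3152957
U = 2.6306

2.6306


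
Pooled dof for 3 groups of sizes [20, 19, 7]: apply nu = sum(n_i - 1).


nu = sum_i (n_i - 1)
nu = ((20 - 1) + (19 - 1) + (7 - 1))
nu = 19 + 18 + 6
nu = 43

43


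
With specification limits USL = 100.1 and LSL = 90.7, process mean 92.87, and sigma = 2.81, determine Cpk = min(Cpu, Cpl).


Cpu = (USL - mean) / (3*sigma) = (100.1 - 92.87) / (3*2.81) = 0.8577
Cpl = (mean - LSL) / (3*sigma) = (92.87 - 90.7) / (3*2.81) = 0.2574
Cpk = min(Cpu, Cpl) = 0.2574

0.2574


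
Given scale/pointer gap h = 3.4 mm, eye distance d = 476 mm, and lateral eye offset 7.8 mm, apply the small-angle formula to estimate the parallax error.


error = h * offset / d
= 3.4 * 7.8 / 476
= 0.0557

0.0557


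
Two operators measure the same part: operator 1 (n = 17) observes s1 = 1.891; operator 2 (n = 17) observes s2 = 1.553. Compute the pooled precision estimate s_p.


s_p = sqrt(((n1-1)*s1^2 + (n2-1)*s2^2) / (n1+n2-2))
numerator = (17-1)*1.891^2 + (17-1)*1.553^2 = 57.214096 + 38.588944 = 95.80304
denominator = 17 + 17 - 2 = 32
s_p^2 = 95.80304 / 32 = 2.993845
s_p = sqrt(2.993845) = 1.7303

1.7303


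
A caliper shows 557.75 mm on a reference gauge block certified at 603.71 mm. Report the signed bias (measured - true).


Systematic error = measured - true
= 557.75 - 603.71
= -45.9600

-45.9600


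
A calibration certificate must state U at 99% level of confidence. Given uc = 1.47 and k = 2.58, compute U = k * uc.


U = k * uc
U = 2.58 * 1.47
U = 3.7926

3.7926


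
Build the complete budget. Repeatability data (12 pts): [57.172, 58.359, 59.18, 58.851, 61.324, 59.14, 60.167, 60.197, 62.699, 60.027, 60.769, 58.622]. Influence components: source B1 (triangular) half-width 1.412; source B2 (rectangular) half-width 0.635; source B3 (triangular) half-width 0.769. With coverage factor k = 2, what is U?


mean = (57.172 + 58.359 + 59.18 + 58.851 + 61.324 + 59.14 + 60.167 + 60.197 + 62.699 + 60.027 + 60.769 + 58.622) / 12 = 59.70891667
s = sqrt(sum((x - mean)^2)/(n-1)) = 1.4771336
u_A = s / sqrt(n) = 1.4771336 / sqrt(12) = 0.42641174
u_B1 = 1.412 / sqrt(6) = 0.57644659
u_B2 = 0.635 / sqrt(3) = 0.36661742
u_B3 = 0.769 / sqrt(6) = 0.31394294
uc = sqrt(0.42641174^2 + 0.57644659^2 + 0.36661742^2 + 0.31394294^2) = 0.86434145
U = k * uc = 2 * 0.86434145
U = 1.7287

1.7287


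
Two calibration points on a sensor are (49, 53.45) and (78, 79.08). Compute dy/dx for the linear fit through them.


slope = (y2 - y1) / (x2 - x1)
= (79.08 - 53.45) / (78 - 49)
= 25.6300 / 29
= 0.8838

0.8838


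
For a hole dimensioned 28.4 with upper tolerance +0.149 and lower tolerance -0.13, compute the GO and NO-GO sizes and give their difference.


GO = nominal - lower_tol (smallest hole = maximum material condition)
GO = 28.4 - 0.13 = 28.27
NO-GO = nominal + upper_tol (largest hole = least material condition)
NO-GO = 28.4 + 0.149 = 28.549
spread = NO-GO - GO = 28.549 - 28.27 = 0.2790

0.2790


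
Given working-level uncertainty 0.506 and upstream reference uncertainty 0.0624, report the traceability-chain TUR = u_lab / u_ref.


TUR = u_lab / u_ref
= 0.506 / 0.0624
= 8.1090

8.1090


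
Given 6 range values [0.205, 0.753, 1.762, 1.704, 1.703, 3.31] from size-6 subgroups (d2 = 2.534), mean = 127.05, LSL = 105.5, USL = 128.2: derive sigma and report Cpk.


R_bar = (0.205 + 0.753 + 1.762 + 1.704 + 1.703 + 3.31) / 6 = 1.5728333
sigma = R_bar / d2 = 1.5728333 / 2.534 = 0.62069191
Cp = (USL - LSL)/(6*sigma) = (128.2 - 105.5)/(6*0.62069191) = 6.0953
Cpu = (128.2 - 127.05)/(3*0.62069191) = 0.6176
Cpl = (127.05 - 105.5)/(3*0.62069191) = 11.5731
Cpk = min(Cpu, Cpl) = 0.6176

0.6176


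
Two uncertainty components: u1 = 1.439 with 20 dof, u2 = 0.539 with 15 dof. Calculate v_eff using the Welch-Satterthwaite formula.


uc = sqrt(u1^2 + u2^2) = sqrt(1.439^2 + 0.539^2) = 1.5366333
v_eff = uc^4 / (u1^4/v1 + u2^4/v2)
= 1.5366333^4 / (1.439^4/20 + 0.539^4/15)
= 5.5754633 / 0.2200211
v_eff = 25.3406

25.3406


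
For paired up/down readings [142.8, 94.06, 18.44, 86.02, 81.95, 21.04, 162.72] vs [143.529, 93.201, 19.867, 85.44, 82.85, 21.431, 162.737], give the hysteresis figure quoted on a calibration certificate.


|142.8 - 143.529| = 0.7290
|94.06 - 93.201| = 0.8590
|18.44 - 19.867| = 1.4270
|86.02 - 85.44| = 0.5800
|81.95 - 82.85| = 0.9000
|21.04 - 21.431| = 0.3910
|162.72 - 162.737| = 0.0170
hysteresis = max(diffs) = 1.4270

1.4270


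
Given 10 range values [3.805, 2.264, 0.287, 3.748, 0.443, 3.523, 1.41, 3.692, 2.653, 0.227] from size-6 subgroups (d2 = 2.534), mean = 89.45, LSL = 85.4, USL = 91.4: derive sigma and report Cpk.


R_bar = (3.805 + 2.264 + 0.287 + 3.748 + 0.443 + 3.523 + 1.41 + 3.692 + 2.653 + 0.227) / 10 = 2.2052
sigma = R_bar / d2 = 2.2052 / 2.534 = 0.87024467
Cp = (USL - LSL)/(6*sigma) = (91.4 - 85.4)/(6*0.87024467) = 1.1491
Cpu = (91.4 - 89.45)/(3*0.87024467) = 0.7469
Cpl = (89.45 - 85.4)/(3*0.87024467) = 1.5513
Cpk = min(Cpu, Cpl) = 0.7469

0.7469


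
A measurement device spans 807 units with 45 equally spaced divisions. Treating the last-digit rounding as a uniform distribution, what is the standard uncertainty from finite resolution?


resolution = range / divisions
resolution = 807 / 45 = 17.933333
u_res = resolution / (2*sqrt(3))
u_res = 17.933333 / 3.4641016
u_res = 5.1769

5.1769


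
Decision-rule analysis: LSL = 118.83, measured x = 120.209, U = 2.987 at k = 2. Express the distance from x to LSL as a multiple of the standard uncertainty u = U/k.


u = U / k = 2.987 / 2 = 1.4935
margin = |LSL - x| = |118.83 - 120.209| = 1.379
z = margin / u = 1.379 / 1.4935
z = 0.9233

0.9233


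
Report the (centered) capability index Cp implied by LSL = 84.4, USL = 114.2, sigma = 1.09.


Cp = (USL - LSL) / (6 * sigma)
= (114.2 - 84.4) / (6 * 1.09)
= 29.8000 / 6.5400
= 4.5566

4.5566


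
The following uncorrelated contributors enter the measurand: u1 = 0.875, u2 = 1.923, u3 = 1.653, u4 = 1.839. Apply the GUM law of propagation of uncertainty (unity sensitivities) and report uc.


uc = sqrt(0.875^2 + 1.923^2 + 1.653^2 + 1.839^2)
uc = sqrt(10.577884)
uc = 3.2524

3.2524


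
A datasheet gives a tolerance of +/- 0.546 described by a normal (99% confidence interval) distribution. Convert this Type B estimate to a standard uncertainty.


u_B = half_width / 2.576
u_B = 0.546 / 2.576
u_B = 0.2120

0.2120


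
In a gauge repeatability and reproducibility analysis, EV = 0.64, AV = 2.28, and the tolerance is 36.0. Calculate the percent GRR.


GRR = sqrt(EV^2 + AV^2) = sqrt(0.64^2 + 2.28^2) = 2.3681216
%GRR = GRR / tol * 100 = 2.3681216 / 36.0 * 100
%GRR = 6.5781

6.5781


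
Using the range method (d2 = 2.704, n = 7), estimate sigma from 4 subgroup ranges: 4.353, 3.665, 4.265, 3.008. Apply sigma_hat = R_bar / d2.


R_bar = (4.353 + 3.665 + 4.265 + 3.008) / 4
R_bar = 15.291 / 4 = 3.82275
sigma_hat = R_bar / d2 = 3.82275 / 2.704 = 1.4137

1.4137


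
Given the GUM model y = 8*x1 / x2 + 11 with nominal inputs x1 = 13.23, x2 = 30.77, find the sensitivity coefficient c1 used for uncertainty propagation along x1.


y = 8*x1 / x2 + 11
dy/dx1 = 8/x2
Evaluate at x2 = 30.77: c1 = 8 / 30.77
c1 = 0.2600

0.2600


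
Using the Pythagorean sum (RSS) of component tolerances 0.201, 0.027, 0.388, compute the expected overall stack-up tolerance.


RSS = sqrt(0.201^2 + 0.027^2 + 0.388^2)
= sqrt(0.191674)
= 0.4378

0.4378


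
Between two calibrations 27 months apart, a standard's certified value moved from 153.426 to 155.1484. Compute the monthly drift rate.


rate = (v2 - v1) / months
= (155.1484 - 153.426) / 27
= 1.7224 / 27
= 0.0638

0.0638


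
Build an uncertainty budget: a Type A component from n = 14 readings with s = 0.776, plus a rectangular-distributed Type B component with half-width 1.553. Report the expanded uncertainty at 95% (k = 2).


u_A = s / sqrt(n) = 0.776 / sqrt(14) = 0.20739472
u_B = half_width / sqrt(3) = 1.553 / sqrt(3) = 0.89662497
uc = sqrt(u_A^2 + u_B^2) = sqrt(0.20739472^2 + 0.89662497^2) = 0.92029827
U = k * uc = 2 * 0.92029827
U = 1.8406

1.8406


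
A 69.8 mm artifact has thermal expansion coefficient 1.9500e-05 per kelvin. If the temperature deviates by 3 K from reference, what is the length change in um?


dL = L * alpha * dT
= 69.8 * 1.9500e-05 * 3
= 0.0040833 mm
dL_um = 0.0040833 * 1000 = 4.0833 um

4.0833


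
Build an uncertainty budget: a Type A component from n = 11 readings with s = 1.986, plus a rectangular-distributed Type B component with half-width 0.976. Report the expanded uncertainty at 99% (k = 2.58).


u_A = s / sqrt(n) = 1.986 / sqrt(11) = 0.59880153
u_B = half_width / sqrt(3) = 0.976 / sqrt(3) = 0.56349386
uc = sqrt(u_A^2 + u_B^2) = sqrt(0.59880153^2 + 0.56349386^2) = 0.82224607
U = k * uc = 2.58 * 0.82224607
U = 2.1214

2.1214


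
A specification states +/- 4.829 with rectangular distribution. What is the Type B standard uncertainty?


u_B = half_width / sqrt(3)
u_B = 4.829 / 1.7320508
u_B = 2.7880

2.7880


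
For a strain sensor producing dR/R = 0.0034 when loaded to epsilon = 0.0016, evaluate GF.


GF = (dR/R) / epsilon
= 0.0034 / 0.0016
= 2.1250

2.1250


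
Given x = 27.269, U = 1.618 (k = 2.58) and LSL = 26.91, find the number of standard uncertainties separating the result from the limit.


u = U / k = 1.618 / 2.58 = 0.62713178
margin = |LSL - x| = |26.91 - 27.269| = 0.359
z = margin / u = 0.359 / 0.62713178
z = 0.5724

0.5724


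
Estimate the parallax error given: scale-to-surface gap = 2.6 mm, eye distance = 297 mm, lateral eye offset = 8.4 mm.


error = h * offset / d
= 2.6 * 8.4 / 297
= 0.0735

0.0735


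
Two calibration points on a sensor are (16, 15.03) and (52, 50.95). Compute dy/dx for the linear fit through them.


slope = (y2 - y1) / (x2 - x1)
= (50.95 - 15.03) / (52 - 16)
= 35.9200 / 36
= 0.9978

0.9978


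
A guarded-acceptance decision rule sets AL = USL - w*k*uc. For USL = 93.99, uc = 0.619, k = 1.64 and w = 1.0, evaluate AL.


U = k * uc = 1.64 * 0.619 = 1.01516
guard band g = w * U = 1.0 * 1.01516 = 1.01516
AL = USL - g = 93.99 - 1.01516
AL = 92.9748

92.9748


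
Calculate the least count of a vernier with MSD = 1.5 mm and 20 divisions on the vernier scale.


LC = MSD / n_div
= 1.5 / 20
= 0.0750

0.0750


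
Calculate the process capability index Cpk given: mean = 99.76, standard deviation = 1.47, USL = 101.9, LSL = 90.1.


Cpu = (USL - mean) / (3*sigma) = (101.9 - 99.76) / (3*1.47) = 0.4853
Cpl = (mean - LSL) / (3*sigma) = (99.76 - 90.1) / (3*1.47) = 2.1905
Cpk = min(Cpu, Cpl) = 0.4853

0.4853


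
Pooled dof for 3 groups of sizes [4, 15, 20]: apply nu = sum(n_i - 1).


nu = sum_i (n_i - 1)
nu = ((4 - 1) + (15 - 1) + (20 - 1))
nu = 3 + 14 + 19
nu = 36

36


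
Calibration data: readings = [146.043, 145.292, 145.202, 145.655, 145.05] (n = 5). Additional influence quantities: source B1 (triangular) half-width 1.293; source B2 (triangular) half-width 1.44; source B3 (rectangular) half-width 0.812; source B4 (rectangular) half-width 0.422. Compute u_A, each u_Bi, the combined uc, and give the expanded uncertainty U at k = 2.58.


mean = (146.043 + 145.292 + 145.202 + 145.655 + 145.05) / 5 = 145.4484
s = sqrt(sum((x - mean)^2)/(n-1)) = 0.40004037
u_A = s / sqrt(n) = 0.40004037 / sqrt(5) = 0.17890349
u_B1 = 1.293 / sqrt(6) = 0.52786504
u_B2 = 1.44 / sqrt(6) = 0.58787754
u_B3 = 0.812 / sqrt(3) = 0.46880842
u_B4 = 0.422 / sqrt(3) = 0.24364181
uc = sqrt(0.17890349^2 + 0.52786504^2 + 0.58787754^2 + 0.46880842^2 + 0.24364181^2) = 0.96715595
U = k * uc = 2.58 * 0.96715595
U = 2.4953

2.4953


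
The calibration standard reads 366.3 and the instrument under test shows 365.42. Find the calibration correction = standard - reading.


Correction = standard - reading
= 366.3 - 365.42
= 0.8800

0.8800


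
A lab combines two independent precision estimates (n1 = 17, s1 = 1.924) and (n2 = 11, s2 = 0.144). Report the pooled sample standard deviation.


s_p = sqrt(((n1-1)*s1^2 + (n2-1)*s2^2) / (n1+n2-2))
numerator = (17-1)*1.924^2 + (11-1)*0.144^2 = 59.228416 + 0.20736 = 59.435776
denominator = 17 + 11 - 2 = 26
s_p^2 = 59.435776 / 26 = 2.2859914
s_p = sqrt(2.2859914) = 1.5119

1.5119


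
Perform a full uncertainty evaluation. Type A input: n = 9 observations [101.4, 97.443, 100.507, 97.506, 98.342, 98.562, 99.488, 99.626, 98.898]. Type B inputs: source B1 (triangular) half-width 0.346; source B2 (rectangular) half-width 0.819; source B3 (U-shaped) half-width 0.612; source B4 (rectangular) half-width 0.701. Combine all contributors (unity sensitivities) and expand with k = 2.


mean = (101.4 + 97.443 + 100.507 + 97.506 + 98.342 + 98.562 + 99.488 + 99.626 + 98.898) / 9 = 99.08577778
s = sqrt(sum((x - mean)^2)/(n-1)) = 1.317495
u_A = s / sqrt(n) = 1.317495 / sqrt(9) = 0.439165
u_B1 = 0.346 / sqrt(6) = 0.14125391
u_B2 = 0.819 / sqrt(3) = 0.47284987
u_B3 = 0.612 / sqrt(2) = 0.43274935
u_B4 = 0.701 / sqrt(3) = 0.40472254
uc = sqrt(0.439165^2 + 0.14125391^2 + 0.47284987^2 + 0.43274935^2 + 0.40472254^2) = 0.88739951
U = k * uc = 2 * 0.88739951
U = 1.7748

1.7748


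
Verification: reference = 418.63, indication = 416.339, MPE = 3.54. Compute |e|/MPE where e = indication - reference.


e = indication - reference = 416.339 - 418.63 = -2.2910
|e| = 2.2910
ratio = |e| / MPE = 2.2910 / 3.54
ratio = 0.6472

0.6472


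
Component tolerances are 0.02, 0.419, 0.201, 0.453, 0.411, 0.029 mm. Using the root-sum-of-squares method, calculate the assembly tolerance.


RSS = sqrt(0.02^2 + 0.419^2 + 0.201^2 + 0.453^2 + 0.411^2 + 0.029^2)
= sqrt(0.591333)
= 0.7690

0.7690


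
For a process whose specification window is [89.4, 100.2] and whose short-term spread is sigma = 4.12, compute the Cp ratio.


Cp = (USL - LSL) / (6 * sigma)
= (100.2 - 89.4) / (6 * 4.12)
= 10.8000 / 24.7200
= 0.4369

0.4369


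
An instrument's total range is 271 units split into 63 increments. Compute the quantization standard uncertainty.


resolution = range / divisions
resolution = 271 / 63 = 4.3015873
u_res = resolution / (2*sqrt(3))
u_res = 4.3015873 / 3.4641016
u_res = 1.2418

1.2418


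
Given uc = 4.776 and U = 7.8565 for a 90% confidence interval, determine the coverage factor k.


k = U / uc
k = 7.8565 / 4.776
k = 1.645

1.645


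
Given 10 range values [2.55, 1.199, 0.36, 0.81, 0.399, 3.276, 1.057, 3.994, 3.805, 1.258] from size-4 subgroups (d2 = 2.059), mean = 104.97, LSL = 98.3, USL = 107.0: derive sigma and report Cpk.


R_bar = (2.55 + 1.199 + 0.36 + 0.81 + 0.399 + 3.276 + 1.057 + 3.994 + 3.805 + 1.258) / 10 = 1.8708
sigma = R_bar / d2 = 1.8708 / 2.059 = 0.90859641
Cp = (USL - LSL)/(6*sigma) = (107.0 - 98.3)/(6*0.90859641) = 1.5959
Cpu = (107.0 - 104.97)/(3*0.90859641) = 0.7447
Cpl = (104.97 - 98.3)/(3*0.90859641) = 2.4470
Cpk = min(Cpu, Cpl) = 0.7447

0.7447


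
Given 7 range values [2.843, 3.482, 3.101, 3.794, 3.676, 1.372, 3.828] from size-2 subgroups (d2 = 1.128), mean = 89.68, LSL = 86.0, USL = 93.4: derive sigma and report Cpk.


R_bar = (2.843 + 3.482 + 3.101 + 3.794 + 3.676 + 1.372 + 3.828) / 7 = 3.1565714
sigma = R_bar / d2 = 3.1565714 / 1.128 = 2.7983789
Cp = (USL - LSL)/(6*sigma) = (93.4 - 86.0)/(6*2.7983789) = 0.4407
Cpu = (93.4 - 89.68)/(3*2.7983789) = 0.4431
Cpl = (89.68 - 86.0)/(3*2.7983789) = 0.4383
Cpk = min(Cpu, Cpl) = 0.4383

0.4383


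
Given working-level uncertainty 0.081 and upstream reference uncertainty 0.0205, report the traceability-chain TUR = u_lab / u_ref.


TUR = u_lab / u_ref
= 0.081 / 0.0205
= 3.9512

3.9512


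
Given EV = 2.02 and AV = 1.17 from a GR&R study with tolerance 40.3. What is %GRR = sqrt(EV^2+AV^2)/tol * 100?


GRR = sqrt(EV^2 + AV^2) = sqrt(2.02^2 + 1.17^2) = 2.3343736
%GRR = GRR / tol * 100 = 2.3343736 / 40.3 * 100
%GRR = 5.7925

5.7925


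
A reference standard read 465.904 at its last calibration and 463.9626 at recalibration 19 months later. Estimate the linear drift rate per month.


rate = (v2 - v1) / months
= (463.9626 - 465.904) / 19
= -1.9414 / 19
= -0.1022

-0.1022


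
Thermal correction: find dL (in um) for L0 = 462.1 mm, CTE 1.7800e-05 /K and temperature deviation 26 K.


dL = L * alpha * dT
= 462.1 * 1.7800e-05 * 26
= 0.2138599 mm
dL_um = 0.2138599 * 1000 = 213.8599 um

213.8599


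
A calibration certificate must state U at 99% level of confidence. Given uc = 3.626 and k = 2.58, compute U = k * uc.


U = k * uc
U = 2.58 * 3.626
U = 9.3551

9.3551


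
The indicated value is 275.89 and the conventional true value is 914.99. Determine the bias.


Systematic error = measured - true
= 275.89 - 914.99
= -639.1000

-639.1000


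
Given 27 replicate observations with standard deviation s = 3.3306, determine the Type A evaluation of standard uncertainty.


u_A = s / sqrt(n)
u_A = 3.3306 / sqrt(27)
u_A = 3.3306 / 5.1961524
u_A = 0.6410

0.6410


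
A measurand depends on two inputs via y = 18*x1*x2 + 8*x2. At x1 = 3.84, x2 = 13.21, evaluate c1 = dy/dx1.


y = 18*x1*x2 + 8*x2
dy/dx1 = 18*x2
Evaluate at x2 = 13.21: c1 = 18 * 13.21
c1 = 237.7800

237.7800


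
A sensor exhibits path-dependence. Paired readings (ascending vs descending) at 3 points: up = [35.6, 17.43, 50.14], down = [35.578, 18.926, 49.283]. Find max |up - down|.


|35.6 - 35.578| = 0.0220
|17.43 - 18.926| = 1.4960
|50.14 - 49.283| = 0.8570
hysteresis = max(diffs) = 1.4960

1.4960


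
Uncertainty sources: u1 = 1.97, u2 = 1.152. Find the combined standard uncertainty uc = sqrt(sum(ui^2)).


uc = sqrt(1.97^2 + 1.152^2)
uc = sqrt(5.208004)
uc = 2.2821

2.2821


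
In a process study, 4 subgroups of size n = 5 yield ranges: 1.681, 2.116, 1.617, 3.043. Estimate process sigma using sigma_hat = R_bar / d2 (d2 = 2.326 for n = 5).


R_bar = (1.681 + 2.116 + 1.617 + 3.043) / 4
R_bar = 8.457 / 4 = 2.11425
sigma_hat = R_bar / d2 = 2.11425 / 2.326 = 0.9090

0.9090


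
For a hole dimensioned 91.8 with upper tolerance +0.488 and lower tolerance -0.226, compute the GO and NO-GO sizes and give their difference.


GO = nominal - lower_tol (smallest hole = maximum material condition)
GO = 91.8 - 0.226 = 91.574
NO-GO = nominal + upper_tol (largest hole = least material condition)
NO-GO = 91.8 + 0.488 = 92.288
spread = NO-GO - GO = 92.288 - 91.574 = 0.7140

0.7140


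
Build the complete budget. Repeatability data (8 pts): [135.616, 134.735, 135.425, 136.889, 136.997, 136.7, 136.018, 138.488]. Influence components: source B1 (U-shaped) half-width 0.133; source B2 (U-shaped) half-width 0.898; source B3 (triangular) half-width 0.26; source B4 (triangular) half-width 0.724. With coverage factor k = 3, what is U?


mean = (135.616 + 134.735 + 135.425 + 136.889 + 136.997 + 136.7 + 136.018 + 138.488) / 8 = 136.3585
s = sqrt(sum((x - mean)^2)/(n-1)) = 1.1658796
u_A = s / sqrt(n) = 1.1658796 / sqrt(8) = 0.41220069
u_B1 = 0.133 / sqrt(2) = 0.094045202
u_B2 = 0.898 / sqrt(2) = 0.63498189
u_B3 = 0.26 / sqrt(6) = 0.10614456
u_B4 = 0.724 / sqrt(6) = 0.29557176
uc = sqrt(0.41220069^2 + 0.094045202^2 + 0.63498189^2 + 0.10614456^2 + 0.29557176^2) = 0.8249759
U = k * uc = 3 * 0.8249759
U = 2.4749

2.4749


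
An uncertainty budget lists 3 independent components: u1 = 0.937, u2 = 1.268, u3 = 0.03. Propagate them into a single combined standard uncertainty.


uc = sqrt(0.937^2 + 1.268^2 + 0.03^2)
uc = sqrt(2.486693)
uc = 1.5769

1.5769


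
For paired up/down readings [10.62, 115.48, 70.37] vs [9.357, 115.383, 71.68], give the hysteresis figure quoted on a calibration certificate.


|10.62 - 9.357| = 1.2630
|115.48 - 115.383| = 0.0970
|70.37 - 71.68| = 1.3100
hysteresis = max(diffs) = 1.3100

1.3100
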